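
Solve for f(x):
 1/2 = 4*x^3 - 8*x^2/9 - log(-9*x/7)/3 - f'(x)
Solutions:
 f(x) = C1 + x^4 - 8*x^3/27 - x*log(-x)/3 + x*(-log(3) - 1/6 + log(21)/3)


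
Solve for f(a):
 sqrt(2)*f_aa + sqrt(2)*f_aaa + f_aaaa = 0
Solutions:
 f(a) = C1 + C2*a + (C3*sin(sqrt(2)*a*sqrt(-1 + 2*sqrt(2))/2) + C4*cos(sqrt(2)*a*sqrt(-1 + 2*sqrt(2))/2))*exp(-sqrt(2)*a/2)


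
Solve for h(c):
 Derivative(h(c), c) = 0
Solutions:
 h(c) = C1


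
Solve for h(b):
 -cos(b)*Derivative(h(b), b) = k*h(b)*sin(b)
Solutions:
 h(b) = C1*exp(k*log(cos(b)))


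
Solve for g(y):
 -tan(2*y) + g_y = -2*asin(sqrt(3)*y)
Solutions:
 g(y) = C1 - 2*y*asin(sqrt(3)*y) - 2*sqrt(3)*sqrt(1 - 3*y^2)/3 - log(cos(2*y))/2


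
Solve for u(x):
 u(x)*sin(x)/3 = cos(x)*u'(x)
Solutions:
 u(x) = C1/cos(x)^(1/3)


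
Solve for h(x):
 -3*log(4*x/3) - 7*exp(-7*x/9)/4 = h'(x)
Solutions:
 h(x) = C1 - 3*x*log(x) + 3*x*(-2*log(2) + 1 + log(3)) + 9*exp(-7*x/9)/4


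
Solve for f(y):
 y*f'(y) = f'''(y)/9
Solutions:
 f(y) = C1 + Integral(C2*airyai(3^(2/3)*y) + C3*airybi(3^(2/3)*y), y)


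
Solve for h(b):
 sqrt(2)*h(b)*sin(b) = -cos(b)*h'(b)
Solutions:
 h(b) = C1*cos(b)^(sqrt(2))


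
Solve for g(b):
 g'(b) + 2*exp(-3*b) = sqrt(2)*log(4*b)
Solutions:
 g(b) = C1 + sqrt(2)*b*log(b) + sqrt(2)*b*(-1 + 2*log(2)) + 2*exp(-3*b)/3


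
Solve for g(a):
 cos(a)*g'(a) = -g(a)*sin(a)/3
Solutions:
 g(a) = C1*cos(a)^(1/3)


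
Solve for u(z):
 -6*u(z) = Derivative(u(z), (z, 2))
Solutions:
 u(z) = C1*sin(sqrt(6)*z) + C2*cos(sqrt(6)*z)


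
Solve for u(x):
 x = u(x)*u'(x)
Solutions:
 u(x) = -sqrt(C1 + x^2)
 u(x) = sqrt(C1 + x^2)


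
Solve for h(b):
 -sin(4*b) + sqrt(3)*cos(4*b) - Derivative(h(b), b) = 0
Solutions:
 h(b) = C1 + sqrt(3)*sin(4*b)/4 + cos(4*b)/4


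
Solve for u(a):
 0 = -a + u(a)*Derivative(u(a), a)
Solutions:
 u(a) = -sqrt(C1 + a^2)
 u(a) = sqrt(C1 + a^2)


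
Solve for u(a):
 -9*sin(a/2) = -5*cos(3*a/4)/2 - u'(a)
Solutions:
 u(a) = C1 - 10*sin(3*a/4)/3 - 18*cos(a/2)


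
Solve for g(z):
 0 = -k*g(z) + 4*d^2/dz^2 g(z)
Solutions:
 g(z) = C1*exp(-sqrt(k)*z/2) + C2*exp(sqrt(k)*z/2)


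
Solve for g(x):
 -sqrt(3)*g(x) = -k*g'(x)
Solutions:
 g(x) = C1*exp(sqrt(3)*x/k)


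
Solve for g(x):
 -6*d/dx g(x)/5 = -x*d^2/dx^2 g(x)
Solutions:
 g(x) = C1 + C2*x^(11/5)


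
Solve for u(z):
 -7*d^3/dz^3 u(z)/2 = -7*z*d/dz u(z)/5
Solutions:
 u(z) = C1 + Integral(C2*airyai(2^(1/3)*5^(2/3)*z/5) + C3*airybi(2^(1/3)*5^(2/3)*z/5), z)


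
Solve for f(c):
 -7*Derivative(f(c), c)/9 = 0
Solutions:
 f(c) = C1


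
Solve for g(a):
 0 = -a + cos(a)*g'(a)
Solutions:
 g(a) = C1 + Integral(a/cos(a), a)


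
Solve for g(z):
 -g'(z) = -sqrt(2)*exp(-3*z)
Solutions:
 g(z) = C1 - sqrt(2)*exp(-3*z)/3


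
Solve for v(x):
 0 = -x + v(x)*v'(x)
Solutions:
 v(x) = -sqrt(C1 + x^2)
 v(x) = sqrt(C1 + x^2)


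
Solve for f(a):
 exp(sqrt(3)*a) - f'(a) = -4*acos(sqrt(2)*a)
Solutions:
 f(a) = C1 + 4*a*acos(sqrt(2)*a) - 2*sqrt(2)*sqrt(1 - 2*a^2) + sqrt(3)*exp(sqrt(3)*a)/3


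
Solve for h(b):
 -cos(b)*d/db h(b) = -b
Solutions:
 h(b) = C1 + Integral(b/cos(b), b)


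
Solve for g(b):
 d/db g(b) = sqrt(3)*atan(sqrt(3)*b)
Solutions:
 g(b) = C1 + sqrt(3)*(b*atan(sqrt(3)*b) - sqrt(3)*log(3*b^2 + 1)/6)


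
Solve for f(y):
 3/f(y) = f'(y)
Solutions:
 f(y) = -sqrt(C1 + 6*y)
 f(y) = sqrt(C1 + 6*y)


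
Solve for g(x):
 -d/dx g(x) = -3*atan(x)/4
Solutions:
 g(x) = C1 + 3*x*atan(x)/4 - 3*log(x^2 + 1)/8


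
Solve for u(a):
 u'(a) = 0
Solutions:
 u(a) = C1


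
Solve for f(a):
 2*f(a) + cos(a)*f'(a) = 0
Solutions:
 f(a) = C1*(sin(a) - 1)/(sin(a) + 1)


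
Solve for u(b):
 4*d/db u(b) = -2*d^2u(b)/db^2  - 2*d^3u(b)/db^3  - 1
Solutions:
 u(b) = C1 - b/4 + (C2*sin(sqrt(7)*b/2) + C3*cos(sqrt(7)*b/2))*exp(-b/2)


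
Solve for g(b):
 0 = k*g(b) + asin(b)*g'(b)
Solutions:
 g(b) = C1*exp(-k*Integral(1/asin(b), b))


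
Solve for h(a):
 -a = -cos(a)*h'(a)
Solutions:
 h(a) = C1 + Integral(a/cos(a), a)


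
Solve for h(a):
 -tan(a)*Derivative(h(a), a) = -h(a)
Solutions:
 h(a) = C1*sin(a)


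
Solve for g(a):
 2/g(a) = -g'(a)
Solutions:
 g(a) = -sqrt(C1 - 4*a)
 g(a) = sqrt(C1 - 4*a)


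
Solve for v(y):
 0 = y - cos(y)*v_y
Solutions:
 v(y) = C1 + Integral(y/cos(y), y)


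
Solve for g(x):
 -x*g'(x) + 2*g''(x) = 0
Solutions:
 g(x) = C1 + C2*erfi(x/2)


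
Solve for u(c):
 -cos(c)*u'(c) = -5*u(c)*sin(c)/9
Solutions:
 u(c) = C1/cos(c)^(5/9)


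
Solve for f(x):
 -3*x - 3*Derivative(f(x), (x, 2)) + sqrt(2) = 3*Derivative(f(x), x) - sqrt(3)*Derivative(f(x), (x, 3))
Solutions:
 f(x) = C1 + C2*exp(x*(sqrt(3) + sqrt(3 + 4*sqrt(3)))/2) + C3*exp(x*(-sqrt(3 + 4*sqrt(3)) + sqrt(3))/2) - x^2/2 + sqrt(2)*x/3 + x


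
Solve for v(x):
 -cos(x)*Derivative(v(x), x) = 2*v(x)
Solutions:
 v(x) = C1*(sin(x) - 1)/(sin(x) + 1)


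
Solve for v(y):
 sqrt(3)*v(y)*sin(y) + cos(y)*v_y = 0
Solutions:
 v(y) = C1*cos(y)^(sqrt(3))


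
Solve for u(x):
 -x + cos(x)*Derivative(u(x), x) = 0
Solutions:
 u(x) = C1 + Integral(x/cos(x), x)


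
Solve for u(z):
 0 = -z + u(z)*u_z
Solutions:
 u(z) = -sqrt(C1 + z^2)
 u(z) = sqrt(C1 + z^2)


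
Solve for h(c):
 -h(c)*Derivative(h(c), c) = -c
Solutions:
 h(c) = -sqrt(C1 + c^2)
 h(c) = sqrt(C1 + c^2)


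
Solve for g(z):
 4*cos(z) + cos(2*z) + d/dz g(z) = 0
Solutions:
 g(z) = C1 - 4*sin(z) - sin(2*z)/2


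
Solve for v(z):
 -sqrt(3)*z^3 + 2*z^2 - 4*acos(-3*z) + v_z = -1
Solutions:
 v(z) = C1 + sqrt(3)*z^4/4 - 2*z^3/3 + 4*z*acos(-3*z) - z + 4*sqrt(1 - 9*z^2)/3


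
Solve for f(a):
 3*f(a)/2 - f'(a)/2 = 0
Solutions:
 f(a) = C1*exp(3*a)


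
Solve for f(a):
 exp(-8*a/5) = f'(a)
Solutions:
 f(a) = C1 - 5*exp(-8*a/5)/8


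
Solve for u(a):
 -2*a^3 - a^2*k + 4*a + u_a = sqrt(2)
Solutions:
 u(a) = C1 + a^4/2 + a^3*k/3 - 2*a^2 + sqrt(2)*a


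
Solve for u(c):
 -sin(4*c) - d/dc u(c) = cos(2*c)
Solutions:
 u(c) = C1 - sin(2*c)/2 + cos(4*c)/4


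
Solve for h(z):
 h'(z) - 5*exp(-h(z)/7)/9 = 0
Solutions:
 h(z) = 7*log(C1 + 5*z/63)


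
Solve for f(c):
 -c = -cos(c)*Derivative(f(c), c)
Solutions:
 f(c) = C1 + Integral(c/cos(c), c)


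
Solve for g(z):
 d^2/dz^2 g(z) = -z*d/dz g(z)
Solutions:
 g(z) = C1 + C2*erf(sqrt(2)*z/2)


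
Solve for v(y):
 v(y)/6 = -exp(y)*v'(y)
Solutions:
 v(y) = C1*exp(exp(-y)/6)


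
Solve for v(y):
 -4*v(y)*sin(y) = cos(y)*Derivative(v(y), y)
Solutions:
 v(y) = C1*cos(y)^4


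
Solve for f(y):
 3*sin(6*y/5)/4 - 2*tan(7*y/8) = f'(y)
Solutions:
 f(y) = C1 + 16*log(cos(7*y/8))/7 - 5*cos(6*y/5)/8


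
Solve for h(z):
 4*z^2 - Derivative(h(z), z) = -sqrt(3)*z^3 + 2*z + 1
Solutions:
 h(z) = C1 + sqrt(3)*z^4/4 + 4*z^3/3 - z^2 - z


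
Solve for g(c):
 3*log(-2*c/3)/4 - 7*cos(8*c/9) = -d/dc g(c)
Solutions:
 g(c) = C1 - 3*c*log(-c)/4 - 3*c*log(2)/4 + 3*c/4 + 3*c*log(3)/4 + 63*sin(8*c/9)/8


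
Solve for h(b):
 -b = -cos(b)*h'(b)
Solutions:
 h(b) = C1 + Integral(b/cos(b), b)


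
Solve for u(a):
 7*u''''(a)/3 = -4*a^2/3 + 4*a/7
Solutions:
 u(a) = C1 + C2*a + C3*a^2 + C4*a^3 - a^6/630 + a^5/490


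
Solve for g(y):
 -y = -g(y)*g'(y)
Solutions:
 g(y) = -sqrt(C1 + y^2)
 g(y) = sqrt(C1 + y^2)


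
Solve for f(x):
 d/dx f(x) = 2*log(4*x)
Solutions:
 f(x) = C1 + 2*x*log(x) - 2*x + x*log(16)


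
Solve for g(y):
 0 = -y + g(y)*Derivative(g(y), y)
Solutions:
 g(y) = -sqrt(C1 + y^2)
 g(y) = sqrt(C1 + y^2)


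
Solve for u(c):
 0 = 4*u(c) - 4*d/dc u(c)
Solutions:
 u(c) = C1*exp(c)


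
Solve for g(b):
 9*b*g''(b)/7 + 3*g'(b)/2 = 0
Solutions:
 g(b) = C1 + C2/b^(1/6)


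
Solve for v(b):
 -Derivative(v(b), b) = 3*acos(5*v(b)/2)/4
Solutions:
 Integral(1/acos(5*_y/2), (_y, v(b))) = C1 - 3*b/4


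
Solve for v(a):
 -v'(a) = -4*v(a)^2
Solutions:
 v(a) = -1/(C1 + 4*a)


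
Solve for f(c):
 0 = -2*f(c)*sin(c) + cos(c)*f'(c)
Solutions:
 f(c) = C1/cos(c)^2


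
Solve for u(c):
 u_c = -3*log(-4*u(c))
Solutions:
 Integral(1/(log(-_y) + 2*log(2)), (_y, u(c)))/3 = C1 - c


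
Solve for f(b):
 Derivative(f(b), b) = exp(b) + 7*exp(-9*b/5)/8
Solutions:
 f(b) = C1 + exp(b) - 35*exp(-9*b/5)/72


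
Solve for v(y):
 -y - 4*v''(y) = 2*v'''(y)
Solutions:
 v(y) = C1 + C2*y + C3*exp(-2*y) - y^3/24 + y^2/16


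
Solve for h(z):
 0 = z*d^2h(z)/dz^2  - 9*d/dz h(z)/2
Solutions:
 h(z) = C1 + C2*z^(11/2)


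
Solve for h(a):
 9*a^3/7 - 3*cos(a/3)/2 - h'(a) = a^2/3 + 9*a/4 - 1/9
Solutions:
 h(a) = C1 + 9*a^4/28 - a^3/9 - 9*a^2/8 + a/9 - 9*sin(a/3)/2


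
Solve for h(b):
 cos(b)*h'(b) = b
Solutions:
 h(b) = C1 + Integral(b/cos(b), b)


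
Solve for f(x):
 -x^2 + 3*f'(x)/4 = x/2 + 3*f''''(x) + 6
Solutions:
 f(x) = C1 + C4*exp(2^(1/3)*x/2) + 4*x^3/9 + x^2/3 + 8*x + (C2*sin(2^(1/3)*sqrt(3)*x/4) + C3*cos(2^(1/3)*sqrt(3)*x/4))*exp(-2^(1/3)*x/4)


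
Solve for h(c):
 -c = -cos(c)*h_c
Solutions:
 h(c) = C1 + Integral(c/cos(c), c)


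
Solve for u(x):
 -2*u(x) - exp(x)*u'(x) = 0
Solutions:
 u(x) = C1*exp(2*exp(-x))


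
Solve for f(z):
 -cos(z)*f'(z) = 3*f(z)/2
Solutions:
 f(z) = C1*(sin(z) - 1)^(3/4)/(sin(z) + 1)^(3/4)


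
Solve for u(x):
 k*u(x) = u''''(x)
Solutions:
 u(x) = C1*exp(-k^(1/4)*x) + C2*exp(k^(1/4)*x) + C3*exp(-I*k^(1/4)*x) + C4*exp(I*k^(1/4)*x)


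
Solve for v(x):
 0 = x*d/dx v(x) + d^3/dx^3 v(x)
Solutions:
 v(x) = C1 + Integral(C2*airyai(-x) + C3*airybi(-x), x)


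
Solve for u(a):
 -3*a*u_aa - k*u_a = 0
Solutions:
 u(a) = C1 + a^(1 - re(k)/3)*(C2*sin(log(a)*Abs(im(k))/3) + C3*cos(log(a)*im(k)/3))


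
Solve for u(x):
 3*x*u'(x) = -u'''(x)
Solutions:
 u(x) = C1 + Integral(C2*airyai(-3^(1/3)*x) + C3*airybi(-3^(1/3)*x), x)


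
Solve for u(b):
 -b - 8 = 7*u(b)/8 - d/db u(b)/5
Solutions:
 u(b) = C1*exp(35*b/8) - 8*b/7 - 2304/245


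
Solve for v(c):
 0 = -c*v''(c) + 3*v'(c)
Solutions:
 v(c) = C1 + C2*c^4


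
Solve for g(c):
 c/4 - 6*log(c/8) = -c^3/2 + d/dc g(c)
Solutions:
 g(c) = C1 + c^4/8 + c^2/8 - 6*c*log(c) + 6*c + 18*c*log(2)


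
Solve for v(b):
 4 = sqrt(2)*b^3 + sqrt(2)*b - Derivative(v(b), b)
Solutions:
 v(b) = C1 + sqrt(2)*b^4/4 + sqrt(2)*b^2/2 - 4*b


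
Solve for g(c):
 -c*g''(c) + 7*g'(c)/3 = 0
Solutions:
 g(c) = C1 + C2*c^(10/3)


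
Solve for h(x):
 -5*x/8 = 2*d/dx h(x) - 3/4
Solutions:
 h(x) = C1 - 5*x^2/32 + 3*x/8


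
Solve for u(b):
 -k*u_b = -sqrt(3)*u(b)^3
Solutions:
 u(b) = -sqrt(2)*sqrt(-k/(C1*k + sqrt(3)*b))/2
 u(b) = sqrt(2)*sqrt(-k/(C1*k + sqrt(3)*b))/2


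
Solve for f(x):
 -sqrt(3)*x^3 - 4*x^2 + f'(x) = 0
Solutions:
 f(x) = C1 + sqrt(3)*x^4/4 + 4*x^3/3


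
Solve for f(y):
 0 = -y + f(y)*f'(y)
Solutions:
 f(y) = -sqrt(C1 + y^2)
 f(y) = sqrt(C1 + y^2)


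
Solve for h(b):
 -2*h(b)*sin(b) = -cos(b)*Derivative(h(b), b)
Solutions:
 h(b) = C1/cos(b)^2


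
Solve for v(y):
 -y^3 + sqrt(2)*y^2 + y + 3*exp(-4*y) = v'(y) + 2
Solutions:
 v(y) = C1 - y^4/4 + sqrt(2)*y^3/3 + y^2/2 - 2*y - 3*exp(-4*y)/4


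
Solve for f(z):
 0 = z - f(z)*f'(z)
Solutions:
 f(z) = -sqrt(C1 + z^2)
 f(z) = sqrt(C1 + z^2)


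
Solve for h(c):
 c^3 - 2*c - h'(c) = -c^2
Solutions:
 h(c) = C1 + c^4/4 + c^3/3 - c^2


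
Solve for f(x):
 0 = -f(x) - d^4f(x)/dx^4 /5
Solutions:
 f(x) = (C1*sin(sqrt(2)*5^(1/4)*x/2) + C2*cos(sqrt(2)*5^(1/4)*x/2))*exp(-sqrt(2)*5^(1/4)*x/2) + (C3*sin(sqrt(2)*5^(1/4)*x/2) + C4*cos(sqrt(2)*5^(1/4)*x/2))*exp(sqrt(2)*5^(1/4)*x/2)


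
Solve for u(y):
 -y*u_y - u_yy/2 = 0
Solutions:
 u(y) = C1 + C2*erf(y)


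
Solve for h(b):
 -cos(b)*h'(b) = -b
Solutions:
 h(b) = C1 + Integral(b/cos(b), b)


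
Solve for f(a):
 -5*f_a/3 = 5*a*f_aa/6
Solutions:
 f(a) = C1 + C2/a


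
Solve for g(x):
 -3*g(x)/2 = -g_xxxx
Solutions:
 g(x) = C1*exp(-2^(3/4)*3^(1/4)*x/2) + C2*exp(2^(3/4)*3^(1/4)*x/2) + C3*sin(2^(3/4)*3^(1/4)*x/2) + C4*cos(2^(3/4)*3^(1/4)*x/2)


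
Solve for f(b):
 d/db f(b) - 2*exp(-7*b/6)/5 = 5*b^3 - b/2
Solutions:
 f(b) = C1 + 5*b^4/4 - b^2/4 - 12*exp(-7*b/6)/35


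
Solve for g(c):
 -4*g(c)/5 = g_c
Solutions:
 g(c) = C1*exp(-4*c/5)


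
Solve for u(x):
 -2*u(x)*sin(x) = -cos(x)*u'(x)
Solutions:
 u(x) = C1/cos(x)^2


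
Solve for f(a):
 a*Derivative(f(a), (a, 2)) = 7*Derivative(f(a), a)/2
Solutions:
 f(a) = C1 + C2*a^(9/2)


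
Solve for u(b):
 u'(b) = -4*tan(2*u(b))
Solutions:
 u(b) = -asin(C1*exp(-8*b))/2 + pi/2
 u(b) = asin(C1*exp(-8*b))/2


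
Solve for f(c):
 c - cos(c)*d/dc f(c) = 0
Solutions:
 f(c) = C1 + Integral(c/cos(c), c)


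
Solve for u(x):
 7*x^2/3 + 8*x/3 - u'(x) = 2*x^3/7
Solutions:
 u(x) = C1 - x^4/14 + 7*x^3/9 + 4*x^2/3


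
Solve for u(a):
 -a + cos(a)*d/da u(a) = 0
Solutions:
 u(a) = C1 + Integral(a/cos(a), a)


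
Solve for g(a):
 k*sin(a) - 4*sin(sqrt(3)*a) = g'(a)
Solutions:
 g(a) = C1 - k*cos(a) + 4*sqrt(3)*cos(sqrt(3)*a)/3


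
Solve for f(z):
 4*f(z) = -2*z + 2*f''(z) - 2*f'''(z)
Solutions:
 f(z) = C3*exp(-z) - z/2 + (C1*sin(z) + C2*cos(z))*exp(z)


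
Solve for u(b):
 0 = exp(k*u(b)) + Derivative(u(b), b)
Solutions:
 u(b) = Piecewise((log(1/(C1*k + b*k))/k, Ne(k, 0)), (nan, True))
 u(b) = Piecewise((C1 - b, Eq(k, 0)), (nan, True))


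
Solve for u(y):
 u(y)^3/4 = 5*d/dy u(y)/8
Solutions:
 u(y) = -sqrt(10)*sqrt(-1/(C1 + 2*y))/2
 u(y) = sqrt(10)*sqrt(-1/(C1 + 2*y))/2


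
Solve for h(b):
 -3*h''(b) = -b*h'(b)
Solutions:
 h(b) = C1 + C2*erfi(sqrt(6)*b/6)


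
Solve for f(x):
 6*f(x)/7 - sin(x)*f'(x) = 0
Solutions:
 f(x) = C1*(cos(x) - 1)^(3/7)/(cos(x) + 1)^(3/7)


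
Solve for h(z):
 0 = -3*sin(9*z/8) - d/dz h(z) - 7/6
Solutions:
 h(z) = C1 - 7*z/6 + 8*cos(9*z/8)/3


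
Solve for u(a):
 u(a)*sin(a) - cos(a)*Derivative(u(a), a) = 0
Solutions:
 u(a) = C1/cos(a)


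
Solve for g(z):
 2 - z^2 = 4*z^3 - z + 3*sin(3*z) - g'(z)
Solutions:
 g(z) = C1 + z^4 + z^3/3 - z^2/2 - 2*z - cos(3*z)


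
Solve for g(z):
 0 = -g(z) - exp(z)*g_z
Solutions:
 g(z) = C1*exp(exp(-z))


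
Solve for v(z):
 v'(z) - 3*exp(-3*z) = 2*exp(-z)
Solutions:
 v(z) = C1 - 2*exp(-z) - exp(-3*z)


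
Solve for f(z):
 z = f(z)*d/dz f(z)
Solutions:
 f(z) = -sqrt(C1 + z^2)
 f(z) = sqrt(C1 + z^2)


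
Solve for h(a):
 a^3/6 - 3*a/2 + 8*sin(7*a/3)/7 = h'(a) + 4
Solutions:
 h(a) = C1 + a^4/24 - 3*a^2/4 - 4*a - 24*cos(7*a/3)/49


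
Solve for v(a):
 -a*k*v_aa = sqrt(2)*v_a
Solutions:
 v(a) = C1 + a^(((re(k) - sqrt(2))*re(k) + im(k)^2)/(re(k)^2 + im(k)^2))*(C2*sin(sqrt(2)*log(a)*Abs(im(k))/(re(k)^2 + im(k)^2)) + C3*cos(sqrt(2)*log(a)*im(k)/(re(k)^2 + im(k)^2)))


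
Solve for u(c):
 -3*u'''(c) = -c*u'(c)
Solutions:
 u(c) = C1 + Integral(C2*airyai(3^(2/3)*c/3) + C3*airybi(3^(2/3)*c/3), c)


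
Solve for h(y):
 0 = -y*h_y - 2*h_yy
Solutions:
 h(y) = C1 + C2*erf(y/2)


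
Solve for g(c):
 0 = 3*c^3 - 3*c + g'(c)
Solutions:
 g(c) = C1 - 3*c^4/4 + 3*c^2/2


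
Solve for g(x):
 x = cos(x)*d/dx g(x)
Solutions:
 g(x) = C1 + Integral(x/cos(x), x)


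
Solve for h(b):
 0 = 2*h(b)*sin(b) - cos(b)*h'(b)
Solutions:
 h(b) = C1/cos(b)^2


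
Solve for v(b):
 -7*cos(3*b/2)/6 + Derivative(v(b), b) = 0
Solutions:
 v(b) = C1 + 7*sin(3*b/2)/9


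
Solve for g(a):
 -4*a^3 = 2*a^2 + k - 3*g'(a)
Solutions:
 g(a) = C1 + a^4/3 + 2*a^3/9 + a*k/3


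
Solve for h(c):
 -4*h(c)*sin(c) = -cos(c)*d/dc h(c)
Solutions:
 h(c) = C1/cos(c)^4


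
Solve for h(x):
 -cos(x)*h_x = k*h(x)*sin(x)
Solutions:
 h(x) = C1*exp(k*log(cos(x)))


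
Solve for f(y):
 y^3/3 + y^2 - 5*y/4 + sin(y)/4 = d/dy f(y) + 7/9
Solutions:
 f(y) = C1 + y^4/12 + y^3/3 - 5*y^2/8 - 7*y/9 - cos(y)/4


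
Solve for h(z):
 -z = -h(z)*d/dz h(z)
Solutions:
 h(z) = -sqrt(C1 + z^2)
 h(z) = sqrt(C1 + z^2)


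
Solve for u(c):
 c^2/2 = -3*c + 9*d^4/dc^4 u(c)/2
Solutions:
 u(c) = C1 + C2*c + C3*c^2 + C4*c^3 + c^6/3240 + c^5/180


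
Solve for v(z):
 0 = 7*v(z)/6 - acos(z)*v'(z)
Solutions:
 v(z) = C1*exp(7*Integral(1/acos(z), z)/6)


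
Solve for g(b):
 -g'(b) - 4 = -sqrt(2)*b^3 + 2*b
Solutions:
 g(b) = C1 + sqrt(2)*b^4/4 - b^2 - 4*b


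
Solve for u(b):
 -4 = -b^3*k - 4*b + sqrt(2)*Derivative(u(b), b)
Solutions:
 u(b) = C1 + sqrt(2)*b^4*k/8 + sqrt(2)*b^2 - 2*sqrt(2)*b


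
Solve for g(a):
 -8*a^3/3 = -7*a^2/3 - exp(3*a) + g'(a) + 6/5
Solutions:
 g(a) = C1 - 2*a^4/3 + 7*a^3/9 - 6*a/5 + exp(3*a)/3


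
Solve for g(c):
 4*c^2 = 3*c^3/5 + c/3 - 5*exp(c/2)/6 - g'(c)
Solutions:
 g(c) = C1 + 3*c^4/20 - 4*c^3/3 + c^2/6 - 5*exp(c/2)/3


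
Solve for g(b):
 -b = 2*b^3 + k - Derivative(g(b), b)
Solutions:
 g(b) = C1 + b^4/2 + b^2/2 + b*k


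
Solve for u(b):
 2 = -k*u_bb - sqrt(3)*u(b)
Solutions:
 u(b) = C1*exp(-3^(1/4)*b*sqrt(-1/k)) + C2*exp(3^(1/4)*b*sqrt(-1/k)) - 2*sqrt(3)/3


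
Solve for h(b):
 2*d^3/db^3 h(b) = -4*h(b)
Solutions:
 h(b) = C3*exp(-2^(1/3)*b) + (C1*sin(2^(1/3)*sqrt(3)*b/2) + C2*cos(2^(1/3)*sqrt(3)*b/2))*exp(2^(1/3)*b/2)


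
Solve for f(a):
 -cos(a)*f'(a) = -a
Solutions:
 f(a) = C1 + Integral(a/cos(a), a)


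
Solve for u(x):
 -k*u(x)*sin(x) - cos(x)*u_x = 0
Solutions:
 u(x) = C1*exp(k*log(cos(x)))


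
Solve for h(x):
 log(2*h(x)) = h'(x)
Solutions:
 -Integral(1/(log(_y) + log(2)), (_y, h(x))) = C1 - x


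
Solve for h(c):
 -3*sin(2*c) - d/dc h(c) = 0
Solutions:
 h(c) = C1 + 3*cos(2*c)/2


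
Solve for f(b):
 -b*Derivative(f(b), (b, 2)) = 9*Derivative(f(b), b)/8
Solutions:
 f(b) = C1 + C2/b^(1/8)


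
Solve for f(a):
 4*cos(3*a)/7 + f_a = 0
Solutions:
 f(a) = C1 - 4*sin(3*a)/21


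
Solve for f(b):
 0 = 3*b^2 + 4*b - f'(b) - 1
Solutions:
 f(b) = C1 + b^3 + 2*b^2 - b


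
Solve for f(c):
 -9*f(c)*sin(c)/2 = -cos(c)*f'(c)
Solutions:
 f(c) = C1/cos(c)^(9/2)


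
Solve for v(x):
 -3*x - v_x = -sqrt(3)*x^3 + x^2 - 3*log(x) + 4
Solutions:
 v(x) = C1 + sqrt(3)*x^4/4 - x^3/3 - 3*x^2/2 + 3*x*log(x) - 7*x


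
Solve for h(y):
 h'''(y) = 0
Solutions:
 h(y) = C1 + C2*y + C3*y^2


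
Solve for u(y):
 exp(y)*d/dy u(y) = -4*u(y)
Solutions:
 u(y) = C1*exp(4*exp(-y))


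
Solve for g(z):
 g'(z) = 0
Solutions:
 g(z) = C1


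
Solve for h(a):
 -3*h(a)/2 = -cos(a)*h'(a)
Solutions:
 h(a) = C1*(sin(a) + 1)^(3/4)/(sin(a) - 1)^(3/4)


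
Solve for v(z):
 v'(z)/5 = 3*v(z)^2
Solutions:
 v(z) = -1/(C1 + 15*z)


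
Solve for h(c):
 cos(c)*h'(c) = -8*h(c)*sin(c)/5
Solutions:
 h(c) = C1*cos(c)^(8/5)


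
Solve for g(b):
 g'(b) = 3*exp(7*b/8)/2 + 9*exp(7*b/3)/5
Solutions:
 g(b) = C1 + 12*exp(7*b/8)/7 + 27*exp(7*b/3)/35


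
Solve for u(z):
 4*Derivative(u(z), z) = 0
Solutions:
 u(z) = C1


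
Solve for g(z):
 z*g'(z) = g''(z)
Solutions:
 g(z) = C1 + C2*erfi(sqrt(2)*z/2)


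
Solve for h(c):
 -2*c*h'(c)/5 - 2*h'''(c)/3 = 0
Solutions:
 h(c) = C1 + Integral(C2*airyai(-3^(1/3)*5^(2/3)*c/5) + C3*airybi(-3^(1/3)*5^(2/3)*c/5), c)


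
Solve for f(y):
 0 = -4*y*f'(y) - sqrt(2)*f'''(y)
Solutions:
 f(y) = C1 + Integral(C2*airyai(-sqrt(2)*y) + C3*airybi(-sqrt(2)*y), y)


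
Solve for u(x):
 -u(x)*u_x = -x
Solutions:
 u(x) = -sqrt(C1 + x^2)
 u(x) = sqrt(C1 + x^2)


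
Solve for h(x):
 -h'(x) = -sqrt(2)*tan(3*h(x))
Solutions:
 h(x) = -asin(C1*exp(3*sqrt(2)*x))/3 + pi/3
 h(x) = asin(C1*exp(3*sqrt(2)*x))/3


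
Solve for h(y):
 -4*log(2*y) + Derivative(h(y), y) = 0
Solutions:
 h(y) = C1 + 4*y*log(y) - 4*y + y*log(16)


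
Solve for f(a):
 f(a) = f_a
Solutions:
 f(a) = C1*exp(a)


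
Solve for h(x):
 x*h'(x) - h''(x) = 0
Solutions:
 h(x) = C1 + C2*erfi(sqrt(2)*x/2)


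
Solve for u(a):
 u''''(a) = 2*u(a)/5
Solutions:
 u(a) = C1*exp(-2^(1/4)*5^(3/4)*a/5) + C2*exp(2^(1/4)*5^(3/4)*a/5) + C3*sin(2^(1/4)*5^(3/4)*a/5) + C4*cos(2^(1/4)*5^(3/4)*a/5)


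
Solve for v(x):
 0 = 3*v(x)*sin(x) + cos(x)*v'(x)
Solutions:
 v(x) = C1*cos(x)^3


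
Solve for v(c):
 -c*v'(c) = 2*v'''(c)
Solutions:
 v(c) = C1 + Integral(C2*airyai(-2^(2/3)*c/2) + C3*airybi(-2^(2/3)*c/2), c)


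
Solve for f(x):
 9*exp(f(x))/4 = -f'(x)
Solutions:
 f(x) = log(1/(C1 + 9*x)) + 2*log(2)


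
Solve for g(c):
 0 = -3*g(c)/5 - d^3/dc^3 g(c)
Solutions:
 g(c) = C3*exp(-3^(1/3)*5^(2/3)*c/5) + (C1*sin(3^(5/6)*5^(2/3)*c/10) + C2*cos(3^(5/6)*5^(2/3)*c/10))*exp(3^(1/3)*5^(2/3)*c/10)


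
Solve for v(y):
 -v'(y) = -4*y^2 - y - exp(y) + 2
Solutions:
 v(y) = C1 + 4*y^3/3 + y^2/2 - 2*y + exp(y)


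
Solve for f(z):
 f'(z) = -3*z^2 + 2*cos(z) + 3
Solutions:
 f(z) = C1 - z^3 + 3*z + 2*sin(z)


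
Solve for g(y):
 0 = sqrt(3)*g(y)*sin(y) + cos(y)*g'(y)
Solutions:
 g(y) = C1*cos(y)^(sqrt(3))


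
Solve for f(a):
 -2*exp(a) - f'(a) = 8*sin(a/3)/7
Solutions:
 f(a) = C1 - 2*exp(a) + 24*cos(a/3)/7


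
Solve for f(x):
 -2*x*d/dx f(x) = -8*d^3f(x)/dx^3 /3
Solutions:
 f(x) = C1 + Integral(C2*airyai(6^(1/3)*x/2) + C3*airybi(6^(1/3)*x/2), x)


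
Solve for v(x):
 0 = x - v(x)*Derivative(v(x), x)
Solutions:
 v(x) = -sqrt(C1 + x^2)
 v(x) = sqrt(C1 + x^2)


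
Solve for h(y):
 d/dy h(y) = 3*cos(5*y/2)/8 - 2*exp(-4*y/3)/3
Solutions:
 h(y) = C1 + 3*sin(5*y/2)/20 + exp(-4*y/3)/2


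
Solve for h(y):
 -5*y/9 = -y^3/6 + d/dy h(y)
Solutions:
 h(y) = C1 + y^4/24 - 5*y^2/18


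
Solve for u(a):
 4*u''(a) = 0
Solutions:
 u(a) = C1 + C2*a


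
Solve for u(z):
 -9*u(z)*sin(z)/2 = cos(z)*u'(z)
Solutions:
 u(z) = C1*cos(z)^(9/2)


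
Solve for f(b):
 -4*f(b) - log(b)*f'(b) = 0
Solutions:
 f(b) = C1*exp(-4*li(b))


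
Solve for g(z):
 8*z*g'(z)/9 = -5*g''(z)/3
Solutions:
 g(z) = C1 + C2*erf(2*sqrt(15)*z/15)


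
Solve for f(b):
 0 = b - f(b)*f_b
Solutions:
 f(b) = -sqrt(C1 + b^2)
 f(b) = sqrt(C1 + b^2)


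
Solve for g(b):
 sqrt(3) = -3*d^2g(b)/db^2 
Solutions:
 g(b) = C1 + C2*b - sqrt(3)*b^2/6


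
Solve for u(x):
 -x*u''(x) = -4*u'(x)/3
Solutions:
 u(x) = C1 + C2*x^(7/3)


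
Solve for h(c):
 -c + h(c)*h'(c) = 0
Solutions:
 h(c) = -sqrt(C1 + c^2)
 h(c) = sqrt(C1 + c^2)


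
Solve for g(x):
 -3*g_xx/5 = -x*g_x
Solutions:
 g(x) = C1 + C2*erfi(sqrt(30)*x/6)


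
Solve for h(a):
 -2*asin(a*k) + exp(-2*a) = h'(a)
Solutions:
 h(a) = C1 - Piecewise((2*a*asin(a*k) + exp(-2*a)/2 + 2*sqrt(-a^2*k^2 + 1)/k, Ne(k, 0)), (exp(-2*a)/2, True))


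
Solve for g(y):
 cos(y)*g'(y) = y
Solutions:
 g(y) = C1 + Integral(y/cos(y), y)


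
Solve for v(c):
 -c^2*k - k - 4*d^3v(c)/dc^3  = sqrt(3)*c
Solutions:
 v(c) = C1 + C2*c + C3*c^2 - c^5*k/240 - sqrt(3)*c^4/96 - c^3*k/24


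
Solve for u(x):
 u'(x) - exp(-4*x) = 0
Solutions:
 u(x) = C1 - exp(-4*x)/4


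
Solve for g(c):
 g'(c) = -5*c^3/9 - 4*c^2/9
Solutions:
 g(c) = C1 - 5*c^4/36 - 4*c^3/27


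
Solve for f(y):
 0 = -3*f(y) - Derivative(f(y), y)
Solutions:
 f(y) = C1*exp(-3*y)


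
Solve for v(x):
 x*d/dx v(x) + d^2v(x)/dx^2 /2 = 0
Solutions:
 v(x) = C1 + C2*erf(x)


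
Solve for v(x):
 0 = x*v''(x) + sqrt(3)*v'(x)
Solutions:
 v(x) = C1 + C2*x^(1 - sqrt(3))


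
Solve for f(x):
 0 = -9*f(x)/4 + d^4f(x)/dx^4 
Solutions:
 f(x) = C1*exp(-sqrt(6)*x/2) + C2*exp(sqrt(6)*x/2) + C3*sin(sqrt(6)*x/2) + C4*cos(sqrt(6)*x/2)


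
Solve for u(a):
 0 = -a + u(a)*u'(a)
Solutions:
 u(a) = -sqrt(C1 + a^2)
 u(a) = sqrt(C1 + a^2)


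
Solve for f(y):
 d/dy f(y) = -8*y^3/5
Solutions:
 f(y) = C1 - 2*y^4/5


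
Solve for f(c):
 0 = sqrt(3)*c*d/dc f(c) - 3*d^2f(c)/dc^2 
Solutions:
 f(c) = C1 + C2*erfi(sqrt(2)*3^(3/4)*c/6)


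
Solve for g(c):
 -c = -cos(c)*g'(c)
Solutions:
 g(c) = C1 + Integral(c/cos(c), c)


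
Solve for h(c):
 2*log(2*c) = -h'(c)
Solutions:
 h(c) = C1 - 2*c*log(c) - c*log(4) + 2*c


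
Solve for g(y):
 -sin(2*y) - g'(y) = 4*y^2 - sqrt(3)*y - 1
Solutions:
 g(y) = C1 - 4*y^3/3 + sqrt(3)*y^2/2 + y + cos(2*y)/2


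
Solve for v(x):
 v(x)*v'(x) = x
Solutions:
 v(x) = -sqrt(C1 + x^2)
 v(x) = sqrt(C1 + x^2)


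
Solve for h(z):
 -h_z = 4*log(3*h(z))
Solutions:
 Integral(1/(log(_y) + log(3)), (_y, h(z)))/4 = C1 - z


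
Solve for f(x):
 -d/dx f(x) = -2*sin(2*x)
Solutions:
 f(x) = C1 - cos(2*x)


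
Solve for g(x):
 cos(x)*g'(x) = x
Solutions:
 g(x) = C1 + Integral(x/cos(x), x)


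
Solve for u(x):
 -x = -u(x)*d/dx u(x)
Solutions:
 u(x) = -sqrt(C1 + x^2)
 u(x) = sqrt(C1 + x^2)


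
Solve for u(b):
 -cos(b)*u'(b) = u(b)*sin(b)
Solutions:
 u(b) = C1*cos(b)


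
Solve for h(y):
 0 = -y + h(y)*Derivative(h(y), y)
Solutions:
 h(y) = -sqrt(C1 + y^2)
 h(y) = sqrt(C1 + y^2)


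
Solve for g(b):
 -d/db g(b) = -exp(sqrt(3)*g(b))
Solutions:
 g(b) = sqrt(3)*(2*log(-1/(C1 + b)) - log(3))/6


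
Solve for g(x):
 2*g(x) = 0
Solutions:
 g(x) = 0


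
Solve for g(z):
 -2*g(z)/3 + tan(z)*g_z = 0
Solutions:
 g(z) = C1*sin(z)^(2/3)


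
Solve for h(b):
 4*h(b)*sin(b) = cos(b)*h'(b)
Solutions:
 h(b) = C1/cos(b)^4


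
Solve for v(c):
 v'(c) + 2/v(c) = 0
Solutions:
 v(c) = -sqrt(C1 - 4*c)
 v(c) = sqrt(C1 - 4*c)


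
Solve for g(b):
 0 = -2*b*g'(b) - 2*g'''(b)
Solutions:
 g(b) = C1 + Integral(C2*airyai(-b) + C3*airybi(-b), b)


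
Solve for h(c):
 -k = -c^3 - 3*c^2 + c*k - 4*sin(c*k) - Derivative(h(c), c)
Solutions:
 h(c) = C1 - c^4/4 - c^3 + c^2*k/2 + c*k + 4*cos(c*k)/k


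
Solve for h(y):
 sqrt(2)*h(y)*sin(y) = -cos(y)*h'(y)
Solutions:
 h(y) = C1*cos(y)^(sqrt(2))


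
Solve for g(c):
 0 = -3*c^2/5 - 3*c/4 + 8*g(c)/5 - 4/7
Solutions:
 g(c) = 3*c^2/8 + 15*c/32 + 5/14


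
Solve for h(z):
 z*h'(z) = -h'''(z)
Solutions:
 h(z) = C1 + Integral(C2*airyai(-z) + C3*airybi(-z), z)


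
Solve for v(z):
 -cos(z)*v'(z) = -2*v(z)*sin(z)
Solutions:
 v(z) = C1/cos(z)^2


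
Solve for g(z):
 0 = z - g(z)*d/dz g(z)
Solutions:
 g(z) = -sqrt(C1 + z^2)
 g(z) = sqrt(C1 + z^2)


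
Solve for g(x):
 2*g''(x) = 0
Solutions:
 g(x) = C1 + C2*x


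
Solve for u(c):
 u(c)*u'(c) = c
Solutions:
 u(c) = -sqrt(C1 + c^2)
 u(c) = sqrt(C1 + c^2)


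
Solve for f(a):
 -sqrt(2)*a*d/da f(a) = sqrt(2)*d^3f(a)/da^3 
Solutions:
 f(a) = C1 + Integral(C2*airyai(-a) + C3*airybi(-a), a)


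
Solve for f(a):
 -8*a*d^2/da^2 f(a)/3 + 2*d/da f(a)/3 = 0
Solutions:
 f(a) = C1 + C2*a^(5/4)


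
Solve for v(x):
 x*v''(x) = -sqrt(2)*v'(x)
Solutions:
 v(x) = C1 + C2*x^(1 - sqrt(2))


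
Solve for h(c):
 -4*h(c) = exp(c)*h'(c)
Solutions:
 h(c) = C1*exp(4*exp(-c))


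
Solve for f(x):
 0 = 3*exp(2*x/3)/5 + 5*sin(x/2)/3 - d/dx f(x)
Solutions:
 f(x) = C1 + 9*exp(2*x/3)/10 - 10*cos(x/2)/3


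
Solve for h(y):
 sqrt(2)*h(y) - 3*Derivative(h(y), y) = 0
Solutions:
 h(y) = C1*exp(sqrt(2)*y/3)


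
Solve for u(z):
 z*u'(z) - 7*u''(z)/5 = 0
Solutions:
 u(z) = C1 + C2*erfi(sqrt(70)*z/14)


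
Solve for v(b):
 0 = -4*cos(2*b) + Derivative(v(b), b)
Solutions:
 v(b) = C1 + 2*sin(2*b)


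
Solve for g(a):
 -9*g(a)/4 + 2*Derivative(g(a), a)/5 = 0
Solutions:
 g(a) = C1*exp(45*a/8)


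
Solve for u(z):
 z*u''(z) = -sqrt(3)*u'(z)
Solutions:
 u(z) = C1 + C2*z^(1 - sqrt(3))


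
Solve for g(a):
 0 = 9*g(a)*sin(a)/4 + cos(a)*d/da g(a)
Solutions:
 g(a) = C1*cos(a)^(9/4)


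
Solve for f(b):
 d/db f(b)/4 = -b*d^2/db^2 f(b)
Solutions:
 f(b) = C1 + C2*b^(3/4)


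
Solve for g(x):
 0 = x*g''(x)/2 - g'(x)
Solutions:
 g(x) = C1 + C2*x^3


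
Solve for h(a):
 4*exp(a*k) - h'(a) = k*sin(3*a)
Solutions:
 h(a) = C1 + k*cos(3*a)/3 + 4*exp(a*k)/k


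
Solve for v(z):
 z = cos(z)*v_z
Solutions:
 v(z) = C1 + Integral(z/cos(z), z)


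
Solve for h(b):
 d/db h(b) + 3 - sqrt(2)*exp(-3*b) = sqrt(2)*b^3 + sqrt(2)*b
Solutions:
 h(b) = C1 + sqrt(2)*b^4/4 + sqrt(2)*b^2/2 - 3*b - sqrt(2)*exp(-3*b)/3


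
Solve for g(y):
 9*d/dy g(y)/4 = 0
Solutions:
 g(y) = C1


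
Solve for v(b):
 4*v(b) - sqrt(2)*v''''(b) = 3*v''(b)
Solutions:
 v(b) = C1*exp(-2^(1/4)*b*sqrt(-3 + sqrt(9 + 16*sqrt(2)))/2) + C2*exp(2^(1/4)*b*sqrt(-3 + sqrt(9 + 16*sqrt(2)))/2) + C3*sin(2^(1/4)*b*sqrt(3 + sqrt(9 + 16*sqrt(2)))/2) + C4*cosh(2^(1/4)*b*sqrt(-sqrt(9 + 16*sqrt(2)) - 3)/2)


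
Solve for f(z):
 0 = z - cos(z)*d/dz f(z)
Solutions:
 f(z) = C1 + Integral(z/cos(z), z)


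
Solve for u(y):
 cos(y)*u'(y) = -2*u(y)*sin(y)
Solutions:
 u(y) = C1*cos(y)^2


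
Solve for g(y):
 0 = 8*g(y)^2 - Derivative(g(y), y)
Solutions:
 g(y) = -1/(C1 + 8*y)


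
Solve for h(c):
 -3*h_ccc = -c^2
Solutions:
 h(c) = C1 + C2*c + C3*c^2 + c^5/180


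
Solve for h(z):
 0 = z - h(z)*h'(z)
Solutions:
 h(z) = -sqrt(C1 + z^2)
 h(z) = sqrt(C1 + z^2)


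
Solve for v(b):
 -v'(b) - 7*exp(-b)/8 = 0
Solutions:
 v(b) = C1 + 7*exp(-b)/8


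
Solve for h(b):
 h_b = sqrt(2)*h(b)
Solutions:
 h(b) = C1*exp(sqrt(2)*b)


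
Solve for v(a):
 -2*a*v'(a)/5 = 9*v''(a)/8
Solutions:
 v(a) = C1 + C2*erf(2*sqrt(10)*a/15)


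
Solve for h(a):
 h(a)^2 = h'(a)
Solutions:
 h(a) = -1/(C1 + a)


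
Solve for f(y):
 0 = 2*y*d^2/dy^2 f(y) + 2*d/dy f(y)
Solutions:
 f(y) = C1 + C2*log(y)


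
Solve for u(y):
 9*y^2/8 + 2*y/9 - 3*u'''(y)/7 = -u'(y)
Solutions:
 u(y) = C1 + C2*exp(-sqrt(21)*y/3) + C3*exp(sqrt(21)*y/3) - 3*y^3/8 - y^2/9 - 27*y/28


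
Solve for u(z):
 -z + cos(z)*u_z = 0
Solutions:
 u(z) = C1 + Integral(z/cos(z), z)


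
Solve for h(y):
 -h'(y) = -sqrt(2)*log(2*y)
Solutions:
 h(y) = C1 + sqrt(2)*y*log(y) - sqrt(2)*y + sqrt(2)*y*log(2)


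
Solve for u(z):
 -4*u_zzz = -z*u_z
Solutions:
 u(z) = C1 + Integral(C2*airyai(2^(1/3)*z/2) + C3*airybi(2^(1/3)*z/2), z)


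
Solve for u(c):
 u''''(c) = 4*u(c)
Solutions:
 u(c) = C1*exp(-sqrt(2)*c) + C2*exp(sqrt(2)*c) + C3*sin(sqrt(2)*c) + C4*cos(sqrt(2)*c)


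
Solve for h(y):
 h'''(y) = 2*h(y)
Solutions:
 h(y) = C3*exp(2^(1/3)*y) + (C1*sin(2^(1/3)*sqrt(3)*y/2) + C2*cos(2^(1/3)*sqrt(3)*y/2))*exp(-2^(1/3)*y/2)


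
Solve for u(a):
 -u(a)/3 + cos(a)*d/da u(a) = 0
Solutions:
 u(a) = C1*(sin(a) + 1)^(1/6)/(sin(a) - 1)^(1/6)


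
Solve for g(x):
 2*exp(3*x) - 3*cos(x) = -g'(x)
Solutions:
 g(x) = C1 - 2*exp(3*x)/3 + 3*sin(x)


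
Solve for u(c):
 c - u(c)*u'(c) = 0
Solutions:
 u(c) = -sqrt(C1 + c^2)
 u(c) = sqrt(C1 + c^2)


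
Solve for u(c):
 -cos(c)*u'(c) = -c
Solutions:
 u(c) = C1 + Integral(c/cos(c), c)


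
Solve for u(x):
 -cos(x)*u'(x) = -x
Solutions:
 u(x) = C1 + Integral(x/cos(x), x)


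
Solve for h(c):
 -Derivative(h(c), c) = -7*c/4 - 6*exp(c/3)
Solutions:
 h(c) = C1 + 7*c^2/8 + 18*exp(c/3)


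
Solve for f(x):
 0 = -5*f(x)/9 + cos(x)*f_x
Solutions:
 f(x) = C1*(sin(x) + 1)^(5/18)/(sin(x) - 1)^(5/18)


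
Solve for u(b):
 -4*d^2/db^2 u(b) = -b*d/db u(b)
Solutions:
 u(b) = C1 + C2*erfi(sqrt(2)*b/4)


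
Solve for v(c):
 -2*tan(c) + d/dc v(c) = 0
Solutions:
 v(c) = C1 - 2*log(cos(c))


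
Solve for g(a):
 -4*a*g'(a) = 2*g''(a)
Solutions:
 g(a) = C1 + C2*erf(a)


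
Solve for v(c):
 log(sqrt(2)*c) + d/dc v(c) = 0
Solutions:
 v(c) = C1 - c*log(c) - c*log(2)/2 + c


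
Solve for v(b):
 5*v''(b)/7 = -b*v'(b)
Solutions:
 v(b) = C1 + C2*erf(sqrt(70)*b/10)


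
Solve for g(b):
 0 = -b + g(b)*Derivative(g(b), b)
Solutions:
 g(b) = -sqrt(C1 + b^2)
 g(b) = sqrt(C1 + b^2)


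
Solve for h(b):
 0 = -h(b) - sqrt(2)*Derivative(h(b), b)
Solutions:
 h(b) = C1*exp(-sqrt(2)*b/2)


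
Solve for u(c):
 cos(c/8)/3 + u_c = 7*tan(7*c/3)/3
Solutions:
 u(c) = C1 - log(cos(7*c/3)) - 8*sin(c/8)/3


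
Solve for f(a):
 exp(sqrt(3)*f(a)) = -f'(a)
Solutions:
 f(a) = sqrt(3)*(2*log(1/(C1 + a)) - log(3))/6


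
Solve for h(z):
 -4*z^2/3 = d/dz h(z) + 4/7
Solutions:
 h(z) = C1 - 4*z^3/9 - 4*z/7


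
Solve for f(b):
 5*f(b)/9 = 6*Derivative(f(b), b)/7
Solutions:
 f(b) = C1*exp(35*b/54)


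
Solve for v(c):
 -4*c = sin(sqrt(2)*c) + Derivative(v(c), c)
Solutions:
 v(c) = C1 - 2*c^2 + sqrt(2)*cos(sqrt(2)*c)/2


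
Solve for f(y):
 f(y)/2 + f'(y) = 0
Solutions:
 f(y) = C1*exp(-y/2)


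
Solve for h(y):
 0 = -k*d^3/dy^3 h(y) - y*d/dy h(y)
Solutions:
 h(y) = C1 + Integral(C2*airyai(y*(-1/k)^(1/3)) + C3*airybi(y*(-1/k)^(1/3)), y)


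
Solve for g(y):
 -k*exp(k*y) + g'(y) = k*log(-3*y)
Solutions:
 g(y) = C1 + k*y*log(-y) + k*y*(-1 + log(3)) + exp(k*y)


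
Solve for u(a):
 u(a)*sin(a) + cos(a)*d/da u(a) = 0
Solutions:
 u(a) = C1*cos(a)


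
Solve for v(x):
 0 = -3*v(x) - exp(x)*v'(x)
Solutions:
 v(x) = C1*exp(3*exp(-x))


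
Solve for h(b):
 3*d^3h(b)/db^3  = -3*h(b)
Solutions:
 h(b) = C3*exp(-b) + (C1*sin(sqrt(3)*b/2) + C2*cos(sqrt(3)*b/2))*exp(b/2)


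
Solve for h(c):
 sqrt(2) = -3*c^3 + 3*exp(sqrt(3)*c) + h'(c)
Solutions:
 h(c) = C1 + 3*c^4/4 + sqrt(2)*c - sqrt(3)*exp(sqrt(3)*c)


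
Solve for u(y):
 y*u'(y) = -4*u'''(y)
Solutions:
 u(y) = C1 + Integral(C2*airyai(-2^(1/3)*y/2) + C3*airybi(-2^(1/3)*y/2), y)


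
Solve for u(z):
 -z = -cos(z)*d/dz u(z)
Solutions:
 u(z) = C1 + Integral(z/cos(z), z)


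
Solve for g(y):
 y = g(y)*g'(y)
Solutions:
 g(y) = -sqrt(C1 + y^2)
 g(y) = sqrt(C1 + y^2)


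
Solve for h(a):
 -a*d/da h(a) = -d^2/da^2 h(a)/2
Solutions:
 h(a) = C1 + C2*erfi(a)


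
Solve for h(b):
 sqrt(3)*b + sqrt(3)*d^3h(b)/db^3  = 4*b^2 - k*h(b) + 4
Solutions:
 h(b) = C1*exp(3^(5/6)*b*(-k)^(1/3)/3) + C2*exp(b*(-k)^(1/3)*(-3^(5/6) + 3*3^(1/3)*I)/6) + C3*exp(-b*(-k)^(1/3)*(3^(5/6) + 3*3^(1/3)*I)/6) + 4*b^2/k - sqrt(3)*b/k + 4/k


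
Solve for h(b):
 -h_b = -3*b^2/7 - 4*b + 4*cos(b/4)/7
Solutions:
 h(b) = C1 + b^3/7 + 2*b^2 - 16*sin(b/4)/7


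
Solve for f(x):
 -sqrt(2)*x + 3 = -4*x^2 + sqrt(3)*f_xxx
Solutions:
 f(x) = C1 + C2*x + C3*x^2 + sqrt(3)*x^5/45 - sqrt(6)*x^4/72 + sqrt(3)*x^3/6


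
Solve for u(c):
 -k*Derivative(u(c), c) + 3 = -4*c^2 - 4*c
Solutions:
 u(c) = C1 + 4*c^3/(3*k) + 2*c^2/k + 3*c/k


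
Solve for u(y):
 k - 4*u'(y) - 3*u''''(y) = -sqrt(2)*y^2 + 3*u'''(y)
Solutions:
 u(y) = C1 + C2*exp(y*(-2 + (6*sqrt(10) + 19)^(-1/3) + (6*sqrt(10) + 19)^(1/3))/6)*sin(sqrt(3)*y*(-(6*sqrt(10) + 19)^(1/3) + (6*sqrt(10) + 19)^(-1/3))/6) + C3*exp(y*(-2 + (6*sqrt(10) + 19)^(-1/3) + (6*sqrt(10) + 19)^(1/3))/6)*cos(sqrt(3)*y*(-(6*sqrt(10) + 19)^(1/3) + (6*sqrt(10) + 19)^(-1/3))/6) + C4*exp(-y*((6*sqrt(10) + 19)^(-1/3) + 1 + (6*sqrt(10) + 19)^(1/3))/3) + k*y/4 + sqrt(2)*y^3/12 - 3*sqrt(2)*y/8


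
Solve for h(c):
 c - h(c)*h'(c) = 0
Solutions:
 h(c) = -sqrt(C1 + c^2)
 h(c) = sqrt(C1 + c^2)


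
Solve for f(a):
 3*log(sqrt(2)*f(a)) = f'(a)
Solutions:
 -2*Integral(1/(2*log(_y) + log(2)), (_y, f(a)))/3 = C1 - a


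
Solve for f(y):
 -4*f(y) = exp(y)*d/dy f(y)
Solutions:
 f(y) = C1*exp(4*exp(-y))


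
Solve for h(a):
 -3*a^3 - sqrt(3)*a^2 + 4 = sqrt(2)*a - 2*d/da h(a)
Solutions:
 h(a) = C1 + 3*a^4/8 + sqrt(3)*a^3/6 + sqrt(2)*a^2/4 - 2*a


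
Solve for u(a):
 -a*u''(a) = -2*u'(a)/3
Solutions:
 u(a) = C1 + C2*a^(5/3)


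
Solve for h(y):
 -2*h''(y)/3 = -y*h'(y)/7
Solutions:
 h(y) = C1 + C2*erfi(sqrt(21)*y/14)


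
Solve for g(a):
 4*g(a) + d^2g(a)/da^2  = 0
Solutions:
 g(a) = C1*sin(2*a) + C2*cos(2*a)


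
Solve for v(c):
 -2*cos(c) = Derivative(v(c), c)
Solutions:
 v(c) = C1 - 2*sin(c)


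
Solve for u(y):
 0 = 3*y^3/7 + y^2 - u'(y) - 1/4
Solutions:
 u(y) = C1 + 3*y^4/28 + y^3/3 - y/4


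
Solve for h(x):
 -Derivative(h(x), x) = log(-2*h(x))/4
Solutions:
 4*Integral(1/(log(-_y) + log(2)), (_y, h(x))) = C1 - x


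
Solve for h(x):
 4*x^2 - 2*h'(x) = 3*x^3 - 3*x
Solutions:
 h(x) = C1 - 3*x^4/8 + 2*x^3/3 + 3*x^2/4


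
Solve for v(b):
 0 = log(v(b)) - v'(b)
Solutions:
 li(v(b)) = C1 + b


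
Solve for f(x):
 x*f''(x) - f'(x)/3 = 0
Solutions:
 f(x) = C1 + C2*x^(4/3)


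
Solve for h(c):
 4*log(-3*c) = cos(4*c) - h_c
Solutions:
 h(c) = C1 - 4*c*log(-c) - 4*c*log(3) + 4*c + sin(4*c)/4


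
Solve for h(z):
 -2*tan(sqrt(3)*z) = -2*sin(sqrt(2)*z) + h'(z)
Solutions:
 h(z) = C1 + 2*sqrt(3)*log(cos(sqrt(3)*z))/3 - sqrt(2)*cos(sqrt(2)*z)


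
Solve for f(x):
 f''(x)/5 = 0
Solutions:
 f(x) = C1 + C2*x


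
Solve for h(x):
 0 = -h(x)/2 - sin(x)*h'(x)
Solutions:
 h(x) = C1*(cos(x) + 1)^(1/4)/(cos(x) - 1)^(1/4)


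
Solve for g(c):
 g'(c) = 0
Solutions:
 g(c) = C1


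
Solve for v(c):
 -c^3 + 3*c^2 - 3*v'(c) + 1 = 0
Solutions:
 v(c) = C1 - c^4/12 + c^3/3 + c/3


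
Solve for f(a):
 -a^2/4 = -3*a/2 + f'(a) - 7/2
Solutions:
 f(a) = C1 - a^3/12 + 3*a^2/4 + 7*a/2


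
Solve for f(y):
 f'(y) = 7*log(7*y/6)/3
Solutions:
 f(y) = C1 + 7*y*log(y)/3 - 7*y*log(6)/3 - 7*y/3 + 7*y*log(7)/3


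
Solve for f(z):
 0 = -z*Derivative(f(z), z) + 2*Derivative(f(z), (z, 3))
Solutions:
 f(z) = C1 + Integral(C2*airyai(2^(2/3)*z/2) + C3*airybi(2^(2/3)*z/2), z)


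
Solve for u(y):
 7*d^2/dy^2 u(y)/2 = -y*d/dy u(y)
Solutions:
 u(y) = C1 + C2*erf(sqrt(7)*y/7)


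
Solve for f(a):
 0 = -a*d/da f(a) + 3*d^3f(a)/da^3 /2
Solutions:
 f(a) = C1 + Integral(C2*airyai(2^(1/3)*3^(2/3)*a/3) + C3*airybi(2^(1/3)*3^(2/3)*a/3), a)


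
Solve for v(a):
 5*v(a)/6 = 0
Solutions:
 v(a) = 0


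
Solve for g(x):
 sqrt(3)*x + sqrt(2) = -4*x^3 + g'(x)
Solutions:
 g(x) = C1 + x^4 + sqrt(3)*x^2/2 + sqrt(2)*x


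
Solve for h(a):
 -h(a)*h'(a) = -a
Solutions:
 h(a) = -sqrt(C1 + a^2)
 h(a) = sqrt(C1 + a^2)


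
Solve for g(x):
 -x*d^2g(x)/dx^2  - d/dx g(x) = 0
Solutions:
 g(x) = C1 + C2*log(x)


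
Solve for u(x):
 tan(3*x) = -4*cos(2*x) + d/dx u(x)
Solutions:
 u(x) = C1 - log(cos(3*x))/3 + 2*sin(2*x)


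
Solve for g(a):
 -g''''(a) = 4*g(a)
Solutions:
 g(a) = (C1*sin(a) + C2*cos(a))*exp(-a) + (C3*sin(a) + C4*cos(a))*exp(a)


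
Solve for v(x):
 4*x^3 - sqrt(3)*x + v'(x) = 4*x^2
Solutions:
 v(x) = C1 - x^4 + 4*x^3/3 + sqrt(3)*x^2/2


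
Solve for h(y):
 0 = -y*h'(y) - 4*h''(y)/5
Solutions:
 h(y) = C1 + C2*erf(sqrt(10)*y/4)


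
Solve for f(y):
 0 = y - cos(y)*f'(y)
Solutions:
 f(y) = C1 + Integral(y/cos(y), y)


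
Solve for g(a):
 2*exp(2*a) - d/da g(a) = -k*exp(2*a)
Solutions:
 g(a) = C1 + k*exp(2*a)/2 + exp(2*a)


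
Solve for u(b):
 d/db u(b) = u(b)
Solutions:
 u(b) = C1*exp(b)


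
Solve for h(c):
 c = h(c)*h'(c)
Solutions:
 h(c) = -sqrt(C1 + c^2)
 h(c) = sqrt(C1 + c^2)


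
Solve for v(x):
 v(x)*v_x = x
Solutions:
 v(x) = -sqrt(C1 + x^2)
 v(x) = sqrt(C1 + x^2)


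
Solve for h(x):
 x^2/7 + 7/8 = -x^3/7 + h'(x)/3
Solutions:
 h(x) = C1 + 3*x^4/28 + x^3/7 + 21*x/8


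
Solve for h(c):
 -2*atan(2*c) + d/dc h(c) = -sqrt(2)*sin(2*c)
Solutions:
 h(c) = C1 + 2*c*atan(2*c) - log(4*c^2 + 1)/2 + sqrt(2)*cos(2*c)/2


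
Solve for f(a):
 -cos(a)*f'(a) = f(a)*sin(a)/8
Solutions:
 f(a) = C1*cos(a)^(1/8)


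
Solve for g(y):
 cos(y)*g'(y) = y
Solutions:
 g(y) = C1 + Integral(y/cos(y), y)


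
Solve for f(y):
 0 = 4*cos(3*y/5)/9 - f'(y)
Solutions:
 f(y) = C1 + 20*sin(3*y/5)/27
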